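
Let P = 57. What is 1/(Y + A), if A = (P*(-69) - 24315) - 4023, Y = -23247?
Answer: -1/55518 ≈ -1.8012e-5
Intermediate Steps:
A = -32271 (A = (57*(-69) - 24315) - 4023 = (-3933 - 24315) - 4023 = -28248 - 4023 = -32271)
1/(Y + A) = 1/(-23247 - 32271) = 1/(-55518) = -1/55518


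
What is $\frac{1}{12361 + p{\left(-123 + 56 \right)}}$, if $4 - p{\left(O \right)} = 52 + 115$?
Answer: $\frac{1}{12198} \approx 8.1981 \cdot 10^{-5}$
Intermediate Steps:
$p{\left(O \right)} = -163$ ($p{\left(O \right)} = 4 - \left(52 + 115\right) = 4 - 167 = -163$)
$\frac{1}{12361 + p{\left(-123 + 56 \right)}} = \frac{1}{12361 - 163} = \frac{1}{12198}$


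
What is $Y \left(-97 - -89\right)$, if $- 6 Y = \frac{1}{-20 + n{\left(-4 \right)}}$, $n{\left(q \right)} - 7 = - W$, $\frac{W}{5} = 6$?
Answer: $- \frac{4}{129} \approx -0.031008$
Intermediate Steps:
$W = 30$ ($W = 5 \cdot 6 = 30$)
$n{\left(q \right)} = -23$ ($n{\left(q \right)} = 7 - 30 = -23$)
$Y = \frac{1}{258}$ ($Y = - \frac{1}{6 \left(-20 - 23\right)} = - \frac{1}{6 \left(-43\right)} = \left(- \frac{1}{6}\right) \left(- \frac{1}{43}\right) = \frac{1}{258} \approx 0.003876$)
$Y \left(-97 - -89\right) = \frac{-97 - -89}{258} = \frac{-97 + 89}{258} = \frac{1}{258} \left(-8\right) = - \frac{4}{129}$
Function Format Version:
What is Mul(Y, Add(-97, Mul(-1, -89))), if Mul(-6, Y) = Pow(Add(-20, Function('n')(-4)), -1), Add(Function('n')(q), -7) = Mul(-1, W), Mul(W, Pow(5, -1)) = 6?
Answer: Rational(-4, 129) ≈ -0.031008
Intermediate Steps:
W = 30 (W = Mul(5, 6) = 30)
Function('n')(q) = -23 (Function('n')(q) = Add(7, Mul(-1, 30)) = Add(7, -30) = -23)
Y = Rational(1, 258) (Y = Mul(Rational(-1, 6), Pow(Add(-20, -23), -1)) = Mul(Rational(-1, 6), Pow(-43, -1)) = Mul(Rational(-1, 6), Rational(-1, 43)) = Rational(1, 258) ≈ 0.0038760)
Mul(Y, Add(-97, Mul(-1, -89))) = Mul(Rational(1, 258), Add(-97, Mul(-1, -89))) = Mul(Rational(1, 258), Add(-97, 89)) = Mul(Rational(1, 258), -8) = Rational(-4, 129)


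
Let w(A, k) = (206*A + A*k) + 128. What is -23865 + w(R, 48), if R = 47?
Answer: -11799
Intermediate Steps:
w(A, k) = 128 + 206*A + A*k
-23865 + w(R, 48) = -23865 + (128 + 206*47 + 47*48) = -23865 + (128 + 9682 + 2256) = -23865 + 12066 = -11799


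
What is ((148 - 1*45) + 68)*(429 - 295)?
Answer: 22914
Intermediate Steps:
((148 - 1*45) + 68)*(429 - 295) = ((148 - 45) + 68)*134 = (103 + 68)*134 = 171*134 = 22914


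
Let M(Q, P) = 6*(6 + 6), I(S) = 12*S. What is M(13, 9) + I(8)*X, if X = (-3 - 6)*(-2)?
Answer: 1800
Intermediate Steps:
M(Q, P) = 72 (M(Q, P) = 6*12 = 72)
X = 18 (X = -9*(-2) = 18)
M(13, 9) + I(8)*X = 72 + (12*8)*18 = 72 + 96*18 = 72 + 1728 = 1800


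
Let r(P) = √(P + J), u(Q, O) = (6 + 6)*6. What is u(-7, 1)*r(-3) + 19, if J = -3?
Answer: 19 + 72*I*√6 ≈ 19.0 + 176.36*I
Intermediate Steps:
u(Q, O) = 72 (u(Q, O) = 12*6 = 72)
r(P) = √(-3 + P) (r(P) = √(P - 3) = √(-3 + P))
u(-7, 1)*r(-3) + 19 = 72*√(-3 - 3) + 19 = 72*√(-6) + 19 = 72*(I*√6) + 19 = 72*I*√6 + 19 = 19 + 72*I*√6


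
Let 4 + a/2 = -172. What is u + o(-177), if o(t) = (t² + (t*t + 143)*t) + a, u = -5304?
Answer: -5544871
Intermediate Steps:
a = -352 (a = -8 + 2*(-172) = -8 - 344 = -352)
o(t) = -352 + t² + t*(143 + t²) (o(t) = (t² + (t*t + 143)*t) - 352 = (t² + (t² + 143)*t) - 352 = (t² + (143 + t²)*t) - 352 = (t² + t*(143 + t²)) - 352 = -352 + t² + t*(143 + t²))
u + o(-177) = -5304 + (-352 + (-177)² + (-177)³ + 143*(-177)) = -5304 + (-352 + 31329 - 5545233 - 25311) = -5304 - 5539567 = -5544871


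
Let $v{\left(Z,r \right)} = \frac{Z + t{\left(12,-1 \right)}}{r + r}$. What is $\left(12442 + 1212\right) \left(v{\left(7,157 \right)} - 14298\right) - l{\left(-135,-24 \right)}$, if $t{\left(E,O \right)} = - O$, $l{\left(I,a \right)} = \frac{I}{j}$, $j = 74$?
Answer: $- \frac{2268118732477}{11618} \approx -1.9522 \cdot 10^{8}$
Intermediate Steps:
$l{\left(I,a \right)} = \frac{I}{74}$
$v{\left(Z,r \right)} = \frac{1 + Z}{2 r}$ ($v{\left(Z,r \right)} = \frac{Z - -1}{r + r} = \frac{Z + 1}{2 r} = \left(1 + Z\right) \frac{1}{2 r} = \frac{1 + Z}{2 r}$)
$\left(12442 + 1212\right) \left(v{\left(7,157 \right)} - 14298\right) - l{\left(-135,-24 \right)} = \left(12442 + 1212\right) \left(\frac{1 + 7}{2 \cdot 157} - 14298\right) - \frac{1}{74} \left(-135\right) = 13654 \left(\frac{1}{2} \cdot \frac{1}{157} \cdot 8 - 14298\right) - - \frac{135}{74} = 13654 \left(\frac{4}{157} - 14298\right) + \frac{135}{74} = 13654 \left(- \frac{2244782}{157}\right) + \frac{135}{74} = - \frac{30650253428}{157} + \frac{135}{74} = - \frac{2268118732477}{11618}$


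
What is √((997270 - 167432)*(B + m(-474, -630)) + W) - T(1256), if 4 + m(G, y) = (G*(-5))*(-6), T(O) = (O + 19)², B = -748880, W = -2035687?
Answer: -1625625 + I*√633254732839 ≈ -1.6256e+6 + 7.9577e+5*I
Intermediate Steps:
T(O) = (19 + O)²
m(G, y) = -4 + 30*G (m(G, y) = -4 + (G*(-5))*(-6) = -4 - 5*G*(-6) = -4 + 30*G)
√((997270 - 167432)*(B + m(-474, -630)) + W) - T(1256) = √((997270 - 167432)*(-748880 + (-4 + 30*(-474))) - 2035687) - (19 + 1256)² = √(829838*(-748880 + (-4 - 14220)) - 2035687) - 1*1275² = √(829838*(-748880 - 14224) - 2035687) - 1*1625625 = √(829838*(-763104) - 2035687) - 1625625 = √(-633252697152 - 2035687) - 1625625 = √(-633254732839) - 1625625 = I*√633254732839 - 1625625 = -1625625 + I*√633254732839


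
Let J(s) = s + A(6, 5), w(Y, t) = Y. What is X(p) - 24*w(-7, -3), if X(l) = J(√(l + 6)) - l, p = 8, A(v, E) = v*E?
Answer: 190 + √14 ≈ 193.74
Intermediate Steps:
A(v, E) = E*v
J(s) = 30 + s (J(s) = s + 5*6 = s + 30 = 30 + s)
X(l) = 30 + √(6 + l) - l (X(l) = (30 + √(l + 6)) - l = (30 + √(6 + l)) - l = 30 + √(6 + l) - l)
X(p) - 24*w(-7, -3) = (30 + √(6 + 8) - 1*8) - 24*(-7) = (30 + √14 - 8) + 168 = (22 + √14) + 168 = 190 + √14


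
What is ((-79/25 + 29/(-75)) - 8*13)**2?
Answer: 65060356/5625 ≈ 11566.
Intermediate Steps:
((-79/25 + 29/(-75)) - 8*13)**2 = ((-79*1/25 + 29*(-1/75)) - 104)**2 = ((-79/25 - 29/75) - 104)**2 = (-266/75 - 104)**2 = (-8066/75)**2 = 65060356/5625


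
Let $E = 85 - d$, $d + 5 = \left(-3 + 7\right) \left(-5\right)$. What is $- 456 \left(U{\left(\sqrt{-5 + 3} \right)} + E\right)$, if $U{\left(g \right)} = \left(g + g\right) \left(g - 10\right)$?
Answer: $-48336 + 9120 i \sqrt{2} \approx -48336.0 + 12898.0 i$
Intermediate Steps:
$d = -25$ ($d = -5 + \left(-3 + 7\right) \left(-5\right) = -5 + 4 \left(-5\right) = -5 - 20 = -25$)
$E = 110$ ($E = 85 - -25 = 85 + 25 = 110$)
$U{\left(g \right)} = 2 g \left(-10 + g\right)$
$- 456 \left(U{\left(\sqrt{-5 + 3} \right)} + E\right) = - 456 \left(2 \sqrt{-5 + 3} \left(-10 + \sqrt{-5 + 3}\right) + 110\right) = - 456 \left(2 \sqrt{-2} \left(-10 + \sqrt{-2}\right) + 110\right) = - 456 \left(2 i \sqrt{2} \left(-10 + i \sqrt{2}\right) + 110\right) = - 456 \left(110 + 2 i \sqrt{2} \left(-10 + i \sqrt{2}\right)\right) = -50160 - 912 i \sqrt{2} \left(-10 + i \sqrt{2}\right)$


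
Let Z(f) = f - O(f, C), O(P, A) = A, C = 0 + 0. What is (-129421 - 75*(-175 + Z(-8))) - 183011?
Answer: -298707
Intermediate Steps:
C = 0
Z(f) = f (Z(f) = f - 1*0 = f + 0 = f)
(-129421 - 75*(-175 + Z(-8))) - 183011 = (-129421 - 75*(-175 - 8)) - 183011 = (-129421 - 75*(-183)) - 183011 = (-129421 + 13725) - 183011 = -115696 - 183011 = -298707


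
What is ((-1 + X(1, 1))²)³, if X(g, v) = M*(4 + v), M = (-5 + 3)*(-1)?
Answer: 531441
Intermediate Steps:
M = 2 (M = -2*(-1) = 2)
X(g, v) = 8 + 2*v (X(g, v) = 2*(4 + v) = 8 + 2*v)
((-1 + X(1, 1))²)³ = ((-1 + (8 + 2*1))²)³ = ((-1 + (8 + 2))²)³ = ((-1 + 10)²)³ = (9²)³ = 81³ = 531441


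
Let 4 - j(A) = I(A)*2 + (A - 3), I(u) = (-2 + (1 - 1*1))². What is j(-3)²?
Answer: 4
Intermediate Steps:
I(u) = 4 (I(u) = (-2 + (1 - 1))² = (-2 + 0)² = (-2)² = 4)
j(A) = -1 - A (j(A) = 4 - (4*2 + (A - 3)) = 4 - (8 + (-3 + A)) = 4 - (5 + A) = 4 + (-5 - A) = -1 - A)
j(-3)² = (-1 - 1*(-3))² = (-1 + 3)² = 2² = 4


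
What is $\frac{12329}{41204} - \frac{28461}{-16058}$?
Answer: $\frac{685343063}{330826916} \approx 2.0716$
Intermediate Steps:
$\frac{12329}{41204} - \frac{28461}{-16058} = 12329 \cdot \frac{1}{41204} - - \frac{28461}{16058} = \frac{12329}{41204} + \frac{28461}{16058} = \frac{685343063}{330826916}$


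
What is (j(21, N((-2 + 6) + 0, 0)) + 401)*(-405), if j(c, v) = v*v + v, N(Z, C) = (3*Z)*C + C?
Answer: -162405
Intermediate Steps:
N(Z, C) = C + 3*C*Z (N(Z, C) = 3*C*Z + C = C + 3*C*Z)
j(c, v) = v + v**2 (j(c, v) = v**2 + v = v + v**2)
(j(21, N((-2 + 6) + 0, 0)) + 401)*(-405) = ((0*(1 + 3*((-2 + 6) + 0)))*(1 + 0*(1 + 3*((-2 + 6) + 0))) + 401)*(-405) = ((0*(1 + 3*(4 + 0)))*(1 + 0*(1 + 3*(4 + 0))) + 401)*(-405) = ((0*(1 + 3*4))*(1 + 0*(1 + 3*4)) + 401)*(-405) = ((0*(1 + 12))*(1 + 0*(1 + 12)) + 401)*(-405) = ((0*13)*(1 + 0*13) + 401)*(-405) = (0*(1 + 0) + 401)*(-405) = (0*1 + 401)*(-405) = (0 + 401)*(-405) = 401*(-405) = -162405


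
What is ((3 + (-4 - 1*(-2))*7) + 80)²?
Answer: 4761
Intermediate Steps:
((3 + (-4 - 1*(-2))*7) + 80)² = ((3 + (-4 + 2)*7) + 80)² = ((3 - 2*7) + 80)² = ((3 - 14) + 80)² = (-11 + 80)² = 69² = 4761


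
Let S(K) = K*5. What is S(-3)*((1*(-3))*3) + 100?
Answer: 235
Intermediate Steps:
S(K) = 5*K
S(-3)*((1*(-3))*3) + 100 = (5*(-3))*((1*(-3))*3) + 100 = -(-45)*3 + 100 = -15*(-9) + 100 = 135 + 100 = 235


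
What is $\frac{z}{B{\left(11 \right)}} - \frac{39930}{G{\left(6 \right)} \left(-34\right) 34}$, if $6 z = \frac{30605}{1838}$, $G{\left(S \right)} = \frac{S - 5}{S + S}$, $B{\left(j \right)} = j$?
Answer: $\frac{14540330165}{35058012} \approx 414.75$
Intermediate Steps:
$G{\left(S \right)} = \frac{-5 + S}{2 S}$
$z = \frac{30605}{11028}$ ($z = \frac{30605 \cdot \frac{1}{1838}}{6} = \frac{1}{6} \cdot \frac{30605}{1838} = \frac{30605}{11028} \approx 2.7752$)
$\frac{z}{B{\left(11 \right)}} - \frac{39930}{G{\left(6 \right)} \left(-34\right) 34} = \frac{30605}{11028 \cdot 11} - \frac{39930}{\frac{-5 + 6}{2 \cdot 6} \left(-34\right) 34} = \frac{30605}{11028} \cdot \frac{1}{11} - \frac{39930}{\frac{1}{2} \cdot \frac{1}{6} \cdot 1 \left(-34\right) 34} = \frac{30605}{121308} - \frac{39930}{\frac{1}{12} \left(-34\right) 34} = \frac{30605}{121308} - \frac{39930}{\left(- \frac{17}{6}\right) 34} = \frac{30605}{121308} - \frac{39930}{- \frac{289}{3}} = \frac{30605}{121308} - - \frac{119790}{289} = \frac{30605}{121308} + \frac{119790}{289} = \frac{14540330165}{35058012}$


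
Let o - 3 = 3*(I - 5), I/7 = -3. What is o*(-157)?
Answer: 11775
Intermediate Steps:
I = -21 (I = 7*(-3) = -21)
o = -75 (o = 3 + 3*(-21 - 5) = 3 + 3*(-26) = 3 - 78 = -75)
o*(-157) = -75*(-157) = 11775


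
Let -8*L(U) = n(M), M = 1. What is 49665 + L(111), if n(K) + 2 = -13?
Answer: 397335/8 ≈ 49667.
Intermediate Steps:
n(K) = -15 (n(K) = -2 - 13 = -15)
L(U) = 15/8 (L(U) = -⅛*(-15) = 15/8)
49665 + L(111) = 49665 + 15/8 = 397335/8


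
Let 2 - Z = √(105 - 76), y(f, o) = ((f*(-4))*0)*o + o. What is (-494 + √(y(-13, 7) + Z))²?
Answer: (494 - √(9 - √29))² ≈ 2.4216e+5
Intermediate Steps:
y(f, o) = o (y(f, o) = (-4*f*0)*o + o = 0*o + o = 0 + o = o)
Z = 2 - √29 (Z = 2 - √(105 - 76) = 2 - √29 ≈ -3.3852)
(-494 + √(y(-13, 7) + Z))² = (-494 + √(7 + (2 - √29)))² = (-494 + √(9 - √29))²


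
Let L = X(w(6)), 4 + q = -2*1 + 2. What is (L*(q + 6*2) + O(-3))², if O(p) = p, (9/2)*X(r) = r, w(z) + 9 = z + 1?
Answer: 3481/81 ≈ 42.975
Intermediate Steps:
w(z) = -8 + z (w(z) = -9 + (z + 1) = -9 + (1 + z) = -8 + z)
X(r) = 2*r/9
q = -4 (q = -4 + (-2*1 + 2) = -4 + (-2 + 2) = -4 + 0 = -4)
L = -4/9 (L = 2*(-8 + 6)/9 = (2/9)*(-2) = -4/9 ≈ -0.44444)
(L*(q + 6*2) + O(-3))² = (-4*(-4 + 6*2)/9 - 3)² = (-4*(-4 + 12)/9 - 3)² = (-4/9*8 - 3)² = (-32/9 - 3)² = (-59/9)² = 3481/81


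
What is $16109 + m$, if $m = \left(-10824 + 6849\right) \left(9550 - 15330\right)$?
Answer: $22991609$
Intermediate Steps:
$m = 22975500$ ($m = \left(-3975\right) \left(-5780\right) = 22975500$)
$16109 + m = 16109 + 22975500 = 22991609$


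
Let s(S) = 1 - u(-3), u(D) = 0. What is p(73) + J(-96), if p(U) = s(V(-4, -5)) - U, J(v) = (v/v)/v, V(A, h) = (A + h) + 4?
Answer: -6913/96 ≈ -72.010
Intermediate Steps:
V(A, h) = 4 + A + h
s(S) = 1 (s(S) = 1 - 1*0 = 1 + 0 = 1)
J(v) = 1/v
p(U) = 1 - U
p(73) + J(-96) = (1 - 1*73) + 1/(-96) = (1 - 73) - 1/96 = -72 - 1/96 = -6913/96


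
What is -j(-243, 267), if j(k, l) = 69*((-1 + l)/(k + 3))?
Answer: 3059/40 ≈ 76.475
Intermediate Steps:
j(k, l) = 69*(-1 + l)/(3 + k) (j(k, l) = 69*((-1 + l)/(3 + k)) = 69*(-1 + l)/(3 + k))
-j(-243, 267) = -69*(-1 + 267)/(3 - 243) = -69*266/(-240) = -69*(-1)*266/240 = -1*(-3059/40) = 3059/40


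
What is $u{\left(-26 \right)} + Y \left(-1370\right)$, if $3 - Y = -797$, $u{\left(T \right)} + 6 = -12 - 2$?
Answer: $-1096020$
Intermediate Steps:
$u{\left(T \right)} = -20$ ($u{\left(T \right)} = -6 - 14 = -20$)
$Y = 800$ ($Y = 3 - -797 = 3 + 797 = 800$)
$u{\left(-26 \right)} + Y \left(-1370\right) = -20 + 800 \left(-1370\right) = -20 - 1096000 = -1096020$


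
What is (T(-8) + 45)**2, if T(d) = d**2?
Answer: 11881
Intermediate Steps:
(T(-8) + 45)**2 = ((-8)**2 + 45)**2 = (64 + 45)**2 = 109**2 = 11881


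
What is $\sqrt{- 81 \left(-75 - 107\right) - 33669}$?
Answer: $3 i \sqrt{2103} \approx 137.58 i$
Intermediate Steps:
$\sqrt{- 81 \left(-75 - 107\right) - 33669} = \sqrt{\left(-81\right) \left(-182\right) - 33669} = \sqrt{14742 - 33669} = \sqrt{-18927} = 3 i \sqrt{2103}$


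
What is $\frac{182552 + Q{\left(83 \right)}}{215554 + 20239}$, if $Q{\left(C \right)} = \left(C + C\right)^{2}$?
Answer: $\frac{210108}{235793} \approx 0.89107$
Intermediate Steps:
$Q{\left(C \right)} = 4 C^{2}$ ($Q{\left(C \right)} = \left(2 C\right)^{2} = 4 C^{2}$)
$\frac{182552 + Q{\left(83 \right)}}{215554 + 20239} = \frac{182552 + 4 \cdot 83^{2}}{215554 + 20239} = \frac{182552 + 4 \cdot 6889}{235793} = \left(182552 + 27556\right) \frac{1}{235793} = 210108 \cdot \frac{1}{235793} = \frac{210108}{235793}$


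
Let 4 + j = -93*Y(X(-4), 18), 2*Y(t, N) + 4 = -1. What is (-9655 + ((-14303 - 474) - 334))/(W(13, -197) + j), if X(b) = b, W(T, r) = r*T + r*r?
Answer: -49532/72953 ≈ -0.67896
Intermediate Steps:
W(T, r) = r² + T*r (W(T, r) = T*r + r² = r² + T*r)
Y(t, N) = -5/2 (Y(t, N) = -2 + (½)*(-1) = -2 - ½ = -5/2)
j = 457/2 (j = -4 - 93*(-5/2) = -4 + 465/2 = 457/2 ≈ 228.50)
(-9655 + ((-14303 - 474) - 334))/(W(13, -197) + j) = (-9655 + ((-14303 - 474) - 334))/(-197*(13 - 197) + 457/2) = (-9655 + (-14777 - 334))/(-197*(-184) + 457/2) = (-9655 - 15111)/(36248 + 457/2) = -24766/72953/2 = -24766*2/72953 = -49532/72953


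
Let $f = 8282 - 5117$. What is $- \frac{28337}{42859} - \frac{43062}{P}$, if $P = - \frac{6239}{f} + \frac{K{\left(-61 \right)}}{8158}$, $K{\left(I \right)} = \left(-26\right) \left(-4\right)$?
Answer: $\frac{23825969985341593}{1083659856559} \approx 21987.0$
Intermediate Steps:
$f = 3165$
$K{\left(I \right)} = 104$
$P = - \frac{25284301}{12910035}$ ($P = - \frac{6239}{3165} + \frac{104}{8158} = \left(-6239\right) \frac{1}{3165} + 104 \cdot \frac{1}{8158} = - \frac{6239}{3165} + \frac{52}{4079} = - \frac{25284301}{12910035} \approx -1.9585$)
$- \frac{28337}{42859} - \frac{43062}{P} = - \frac{28337}{42859} - \frac{43062}{- \frac{25284301}{12910035}} = \left(-28337\right) \frac{1}{42859} - - \frac{555931927170}{25284301} = - \frac{28337}{42859} + \frac{555931927170}{25284301} = \frac{23825969985341593}{1083659856559}$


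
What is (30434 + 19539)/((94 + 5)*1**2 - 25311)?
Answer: -4543/2292 ≈ -1.9821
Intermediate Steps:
(30434 + 19539)/((94 + 5)*1**2 - 25311) = 49973/(99*1 - 25311) = 49973/(99 - 25311) = 49973/(-25212) = 49973*(-1/25212) = -4543/2292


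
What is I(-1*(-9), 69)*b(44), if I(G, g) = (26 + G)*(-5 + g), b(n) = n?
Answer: 98560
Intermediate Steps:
I(G, g) = (-5 + g)*(26 + G)
I(-1*(-9), 69)*b(44) = (-130 - (-5)*(-9) + 26*69 - 1*(-9)*69)*44 = (-130 - 5*9 + 1794 + 9*69)*44 = (-130 - 45 + 1794 + 621)*44 = 2240*44 = 98560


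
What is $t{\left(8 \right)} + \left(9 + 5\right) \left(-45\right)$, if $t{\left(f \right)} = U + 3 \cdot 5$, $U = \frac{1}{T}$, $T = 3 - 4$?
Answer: $-616$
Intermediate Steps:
$T = -1$
$U = -1$ ($U = \frac{1}{-1} = -1$)
$t{\left(f \right)} = 14$ ($t{\left(f \right)} = -1 + 3 \cdot 5 = -1 + 15 = 14$)
$t{\left(8 \right)} + \left(9 + 5\right) \left(-45\right) = 14 + \left(9 + 5\right) \left(-45\right) = 14 + 14 \left(-45\right) = 14 - 630 = -616$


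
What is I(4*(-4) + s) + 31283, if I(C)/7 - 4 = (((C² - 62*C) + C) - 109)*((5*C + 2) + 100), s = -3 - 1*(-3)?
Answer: 204253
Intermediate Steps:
s = 0 (s = -3 + 3 = 0)
I(C) = 28 + 7*(102 + 5*C)*(-109 + C² - 61*C) (I(C) = 28 + 7*((((C² - 62*C) + C) - 109)*((5*C + 2) + 100)) = 28 + 7*(((C² - 61*C) - 109)*((2 + 5*C) + 100)) = 28 + 7*((-109 + C² - 61*C)*(102 + 5*C)) = 28 + 7*((102 + 5*C)*(-109 + C² - 61*C)) = 28 + 7*(102 + 5*C)*(-109 + C² - 61*C))
I(4*(-4) + s) + 31283 = (-77798 - 47369*(4*(-4) + 0) - 1421*(4*(-4) + 0)² + 35*(4*(-4) + 0)³) + 31283 = (-77798 - 47369*(-16 + 0) - 1421*(-16 + 0)² + 35*(-16 + 0)³) + 31283 = (-77798 - 47369*(-16) - 1421*(-16)² + 35*(-16)³) + 31283 = (-77798 + 757904 - 1421*256 + 35*(-4096)) + 31283 = (-77798 + 757904 - 363776 - 143360) + 31283 = 172970 + 31283 = 204253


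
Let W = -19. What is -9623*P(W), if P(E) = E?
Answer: 182837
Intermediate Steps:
-9623*P(W) = -9623*(-19) = 182837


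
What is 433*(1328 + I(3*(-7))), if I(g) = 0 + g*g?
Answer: 765977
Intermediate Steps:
I(g) = g² (I(g) = 0 + g² = g²)
433*(1328 + I(3*(-7))) = 433*(1328 + (3*(-7))²) = 433*(1328 + (-21)²) = 433*(1328 + 441) = 433*1769 = 765977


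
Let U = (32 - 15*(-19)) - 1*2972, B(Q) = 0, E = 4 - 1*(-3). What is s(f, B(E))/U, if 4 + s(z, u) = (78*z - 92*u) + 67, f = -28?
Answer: 707/885 ≈ 0.79887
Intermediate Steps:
E = 7 (E = 4 + 3 = 7)
s(z, u) = 63 - 92*u + 78*z (s(z, u) = -4 + ((78*z - 92*u) + 67) = -4 + ((-92*u + 78*z) + 67) = -4 + (67 - 92*u + 78*z) = 63 - 92*u + 78*z)
U = -2655 (U = (32 + 285) - 2972 = 317 - 2972 = -2655)
s(f, B(E))/U = (63 - 92*0 + 78*(-28))/(-2655) = (63 + 0 - 2184)*(-1/2655) = -2121*(-1/2655) = 707/885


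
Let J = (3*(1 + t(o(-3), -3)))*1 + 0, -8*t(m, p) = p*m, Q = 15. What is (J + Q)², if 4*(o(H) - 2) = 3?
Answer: 455625/1024 ≈ 444.95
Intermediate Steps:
o(H) = 11/4 (o(H) = 2 + (¼)*3 = 2 + ¾ = 11/4)
t(m, p) = -m*p/8 (t(m, p) = -p*m/8 = -m*p/8)
J = 195/32 (J = (3*(1 - ⅛*11/4*(-3)))*1 + 0 = (3*(1 + 33/32))*1 + 0 = (3*(65/32))*1 + 0 = (195/32)*1 + 0 = 195/32 + 0 = 195/32 ≈ 6.0938)
(J + Q)² = (195/32 + 15)² = (675/32)² = 455625/1024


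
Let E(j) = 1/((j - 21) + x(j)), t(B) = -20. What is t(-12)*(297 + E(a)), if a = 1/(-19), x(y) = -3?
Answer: -2714200/457 ≈ -5939.2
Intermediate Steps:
a = -1/19 ≈ -0.052632
E(j) = 1/(-24 + j) (E(j) = 1/((j - 21) - 3) = 1/((-21 + j) - 3) = 1/(-24 + j))
t(-12)*(297 + E(a)) = -20*(297 + 1/(-24 - 1/19)) = -20*(297 + 1/(-457/19)) = -20*(297 - 19/457) = -20*135710/457 = -2714200/457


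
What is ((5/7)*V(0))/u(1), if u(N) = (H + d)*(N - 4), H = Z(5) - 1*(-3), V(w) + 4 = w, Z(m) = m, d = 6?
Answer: 10/147 ≈ 0.068027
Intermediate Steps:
V(w) = -4 + w
H = 8 (H = 5 - 1*(-3) = 5 + 3 = 8)
u(N) = -56 + 14*N (u(N) = (8 + 6)*(N - 4) = 14*(-4 + N) = -56 + 14*N)
((5/7)*V(0))/u(1) = ((5/7)*(-4 + 0))/(-56 + 14*1) = ((5*(1/7))*(-4))/(-56 + 14) = ((5/7)*(-4))/(-42) = -20/7*(-1/42) = 10/147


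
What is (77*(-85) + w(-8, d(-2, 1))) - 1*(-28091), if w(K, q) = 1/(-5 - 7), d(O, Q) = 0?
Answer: 258551/12 ≈ 21546.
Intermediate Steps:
w(K, q) = -1/12 (w(K, q) = 1/(-12) = -1/12)
(77*(-85) + w(-8, d(-2, 1))) - 1*(-28091) = (77*(-85) - 1/12) - 1*(-28091) = (-6545 - 1/12) + 28091 = -78541/12 + 28091 = 258551/12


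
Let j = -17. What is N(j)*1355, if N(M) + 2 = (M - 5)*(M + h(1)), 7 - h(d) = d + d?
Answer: 355010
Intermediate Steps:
h(d) = 7 - 2*d (h(d) = 7 - (d + d) = 7 - 2*d)
N(M) = -2 + (-5 + M)*(5 + M) (N(M) = -2 + (M - 5)*(M + (7 - 2*1)) = -2 + (-5 + M)*(M + (7 - 2)) = -2 + (-5 + M)*(M + 5) = -2 + (-5 + M)*(5 + M))
N(j)*1355 = (-27 + (-17)²)*1355 = (-27 + 289)*1355 = 262*1355 = 355010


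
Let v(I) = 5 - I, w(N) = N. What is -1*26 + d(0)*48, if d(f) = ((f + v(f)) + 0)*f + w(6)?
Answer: 262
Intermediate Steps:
d(f) = 6 + 5*f (d(f) = ((f + (5 - f)) + 0)*f + 6 = (5 + 0)*f + 6 = 5*f + 6 = 6 + 5*f)
-1*26 + d(0)*48 = -1*26 + (6 + 5*0)*48 = -26 + (6 + 0)*48 = -26 + 6*48 = -26 + 288 = 262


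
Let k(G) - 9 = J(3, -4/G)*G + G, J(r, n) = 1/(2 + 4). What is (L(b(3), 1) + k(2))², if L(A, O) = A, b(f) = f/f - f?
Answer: 784/9 ≈ 87.111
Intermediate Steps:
b(f) = 1 - f
J(r, n) = ⅙ (J(r, n) = 1/6 = ⅙)
k(G) = 9 + 7*G/6 (k(G) = 9 + (G/6 + G) = 9 + 7*G/6)
(L(b(3), 1) + k(2))² = ((1 - 1*3) + (9 + (7/6)*2))² = ((1 - 3) + (9 + 7/3))² = (-2 + 34/3)² = (28/3)² = 784/9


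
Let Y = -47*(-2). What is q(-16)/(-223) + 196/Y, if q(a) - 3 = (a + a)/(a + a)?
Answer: 21666/10481 ≈ 2.0672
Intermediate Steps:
Y = 94
q(a) = 4 (q(a) = 3 + (a + a)/(a + a) = 3 + (2*a)/((2*a)) = 3 + (2*a)*(1/(2*a)) = 3 + 1 = 4)
q(-16)/(-223) + 196/Y = 4/(-223) + 196/94 = 4*(-1/223) + 196*(1/94) = -4/223 + 98/47 = 21666/10481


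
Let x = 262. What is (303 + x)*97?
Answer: 54805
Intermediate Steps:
(303 + x)*97 = (303 + 262)*97 = 565*97 = 54805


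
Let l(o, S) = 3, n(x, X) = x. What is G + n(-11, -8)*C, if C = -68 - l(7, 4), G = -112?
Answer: 669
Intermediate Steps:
C = -71 (C = -68 - 1*3 = -68 - 3 = -71)
G + n(-11, -8)*C = -112 - 11*(-71) = -112 + 781 = 669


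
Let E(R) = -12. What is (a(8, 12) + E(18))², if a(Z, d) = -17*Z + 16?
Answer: 17424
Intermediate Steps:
a(Z, d) = 16 - 17*Z
(a(8, 12) + E(18))² = ((16 - 17*8) - 12)² = ((16 - 136) - 12)² = (-120 - 12)² = (-132)² = 17424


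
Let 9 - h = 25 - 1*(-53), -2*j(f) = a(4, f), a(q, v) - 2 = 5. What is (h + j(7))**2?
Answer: 21025/4 ≈ 5256.3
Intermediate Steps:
a(q, v) = 7 (a(q, v) = 2 + 5 = 7)
j(f) = -7/2 (j(f) = -1/2*7 = -7/2)
h = -69 (h = 9 - (25 - 1*(-53)) = 9 - (25 + 53) = 9 - 1*78 = 9 - 78 = -69)
(h + j(7))**2 = (-69 - 7/2)**2 = (-145/2)**2 = 21025/4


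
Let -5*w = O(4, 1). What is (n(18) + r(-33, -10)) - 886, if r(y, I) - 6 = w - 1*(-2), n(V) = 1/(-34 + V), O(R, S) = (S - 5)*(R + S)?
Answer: -13985/16 ≈ -874.06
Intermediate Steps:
O(R, S) = (-5 + S)*(R + S)
w = 4 (w = -(1² - 5*4 - 5*1 + 4*1)/5 = -(1 - 20 - 5 + 4)/5 = -⅕*(-20) = 4)
r(y, I) = 12 (r(y, I) = 6 + (4 - 1*(-2)) = 6 + (4 + 2) = 6 + 6 = 12)
(n(18) + r(-33, -10)) - 886 = (1/(-34 + 18) + 12) - 886 = (1/(-16) + 12) - 886 = (-1/16 + 12) - 886 = 191/16 - 886 = -13985/16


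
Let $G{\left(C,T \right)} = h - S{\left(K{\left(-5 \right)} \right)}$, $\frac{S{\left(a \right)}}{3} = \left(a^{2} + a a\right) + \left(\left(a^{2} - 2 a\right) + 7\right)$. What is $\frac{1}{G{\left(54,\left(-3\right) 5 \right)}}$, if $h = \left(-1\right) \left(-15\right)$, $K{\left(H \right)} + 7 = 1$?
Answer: $- \frac{1}{366} \approx -0.0027322$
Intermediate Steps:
$K{\left(H \right)} = -6$ ($K{\left(H \right)} = -7 + 1 = -6$)
$h = 15$
$S{\left(a \right)} = 21 - 6 a + 9 a^{2}$ ($S{\left(a \right)} = 3 \left(\left(a^{2} + a a\right) + \left(\left(a^{2} - 2 a\right) + 7\right)\right) = 3 \left(\left(a^{2} + a^{2}\right) + \left(7 + a^{2} - 2 a\right)\right) = 3 \left(2 a^{2} + \left(7 + a^{2} - 2 a\right)\right) = 3 \left(7 - 2 a + 3 a^{2}\right) = 21 - 6 a + 9 a^{2}$)
$G{\left(C,T \right)} = -366$ ($G{\left(C,T \right)} = 15 - \left(21 - -36 + 9 \left(-6\right)^{2}\right) = 15 - \left(21 + 36 + 9 \cdot 36\right) = 15 - \left(21 + 36 + 324\right) = 15 - 381 = -366$)
$\frac{1}{G{\left(54,\left(-3\right) 5 \right)}} = \frac{1}{-366} = - \frac{1}{366}$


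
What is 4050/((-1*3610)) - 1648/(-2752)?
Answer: -32477/62092 ≈ -0.52305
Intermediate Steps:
4050/((-1*3610)) - 1648/(-2752) = 4050/(-3610) - 1648*(-1/2752) = 4050*(-1/3610) + 103/172 = -405/361 + 103/172 = -32477/62092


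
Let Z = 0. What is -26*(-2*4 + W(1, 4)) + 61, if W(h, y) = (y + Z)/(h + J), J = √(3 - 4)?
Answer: 217 + 52*I ≈ 217.0 + 52.0*I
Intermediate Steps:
J = I (J = √(-1) = I ≈ 1.0*I)
W(h, y) = y/(I + h) (W(h, y) = (y + 0)/(h + I) = y/(I + h))
-26*(-2*4 + W(1, 4)) + 61 = -26*(-2*4 + 4/(I + 1)) + 61 = -26*(-8 + 4/(1 + I)) + 61 = -26*(-8 + 4*((1 - I)/2)) + 61 = -26*(-8 + 2*(1 - I)) + 61 = (208 - 52*(1 - I)) + 61 = 269 - 52*(1 - I)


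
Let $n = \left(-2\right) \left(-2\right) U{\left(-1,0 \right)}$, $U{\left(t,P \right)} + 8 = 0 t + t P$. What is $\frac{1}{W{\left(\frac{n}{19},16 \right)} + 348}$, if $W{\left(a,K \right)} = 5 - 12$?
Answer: $\frac{1}{341} \approx 0.0029326$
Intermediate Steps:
$U{\left(t,P \right)} = -8 + P t$ ($U{\left(t,P \right)} = -8 + \left(0 t + t P\right) = -8 + \left(0 + P t\right) = -8 + P t$)
$n = -32$ ($n = \left(-2\right) \left(-2\right) \left(-8 + 0 \left(-1\right)\right) = 4 \left(-8 + 0\right) = 4 \left(-8\right) = -32$)
$W{\left(a,K \right)} = -7$ ($W{\left(a,K \right)} = 5 - 12 = -7$)
$\frac{1}{W{\left(\frac{n}{19},16 \right)} + 348} = \frac{1}{-7 + 348} = \frac{1}{341}$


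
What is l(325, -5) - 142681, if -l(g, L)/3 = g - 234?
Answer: -142954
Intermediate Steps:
l(g, L) = 702 - 3*g (l(g, L) = -3*(g - 234) = -3*(-234 + g) = 702 - 3*g)
l(325, -5) - 142681 = (702 - 3*325) - 142681 = (702 - 975) - 142681 = -273 - 142681 = -142954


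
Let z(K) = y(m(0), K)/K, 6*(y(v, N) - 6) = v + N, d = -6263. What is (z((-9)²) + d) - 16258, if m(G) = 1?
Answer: -5472544/243 ≈ -22521.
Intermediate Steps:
y(v, N) = 6 + N/6 + v/6 (y(v, N) = 6 + (v + N)/6 = 6 + (N + v)/6 = 6 + (N/6 + v/6) = 6 + N/6 + v/6)
z(K) = (37/6 + K/6)/K (z(K) = (6 + K/6 + (⅙)*1)/K = (6 + K/6 + ⅙)/K = (37/6 + K/6)/K)
(z((-9)²) + d) - 16258 = ((37 + (-9)²)/(6*((-9)²)) - 6263) - 16258 = ((⅙)*(37 + 81)/81 - 6263) - 16258 = ((⅙)*(1/81)*118 - 6263) - 16258 = (59/243 - 6263) - 16258 = -1521850/243 - 16258 = -5472544/243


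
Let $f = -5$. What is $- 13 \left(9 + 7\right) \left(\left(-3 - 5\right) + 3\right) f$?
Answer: $-5200$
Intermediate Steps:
$- 13 \left(9 + 7\right) \left(\left(-3 - 5\right) + 3\right) f = - 13 \left(9 + 7\right) \left(\left(-3 - 5\right) + 3\right) \left(-5\right) = \left(-13\right) 16 \left(-8 + 3\right) \left(-5\right) = - 208 \left(\left(-5\right) \left(-5\right)\right) = \left(-208\right) 25 = -5200$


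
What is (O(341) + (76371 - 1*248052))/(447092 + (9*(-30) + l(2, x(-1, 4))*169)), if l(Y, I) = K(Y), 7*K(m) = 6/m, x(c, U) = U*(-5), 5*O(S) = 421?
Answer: -6005888/15641305 ≈ -0.38398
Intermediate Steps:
O(S) = 421/5 (O(S) = (1/5)*421 = 421/5)
x(c, U) = -5*U
K(m) = 6/(7*m) (K(m) = (6/m)/7 = 6/(7*m))
l(Y, I) = 6/(7*Y)
(O(341) + (76371 - 1*248052))/(447092 + (9*(-30) + l(2, x(-1, 4))*169)) = (421/5 + (76371 - 1*248052))/(447092 + (9*(-30) + ((6/7)/2)*169)) = (421/5 + (76371 - 248052))/(447092 + (-270 + ((6/7)*(1/2))*169)) = (421/5 - 171681)/(447092 + (-270 + (3/7)*169)) = -857984/(5*(447092 + (-270 + 507/7))) = -857984/(5*(447092 - 1383/7)) = -857984/(5*3128261/7) = -857984/5*7/3128261 = -6005888/15641305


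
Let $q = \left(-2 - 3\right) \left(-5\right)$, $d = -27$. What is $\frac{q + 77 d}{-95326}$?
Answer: $\frac{1027}{47663} \approx 0.021547$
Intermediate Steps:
$q = 25$ ($q = \left(-5\right) \left(-5\right) = 25$)
$\frac{q + 77 d}{-95326} = \frac{25 + 77 \left(-27\right)}{-95326} = \left(25 - 2079\right) \left(- \frac{1}{95326}\right) = \left(-2054\right) \left(- \frac{1}{95326}\right) = \frac{1027}{47663}$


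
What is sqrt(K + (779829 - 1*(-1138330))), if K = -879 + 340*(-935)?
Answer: 2*sqrt(399845) ≈ 1264.7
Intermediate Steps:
K = -318779 (K = -879 - 317900 = -318779)
sqrt(K + (779829 - 1*(-1138330))) = sqrt(-318779 + (779829 - 1*(-1138330))) = sqrt(-318779 + (779829 + 1138330)) = sqrt(-318779 + 1918159) = sqrt(1599380) = 2*sqrt(399845)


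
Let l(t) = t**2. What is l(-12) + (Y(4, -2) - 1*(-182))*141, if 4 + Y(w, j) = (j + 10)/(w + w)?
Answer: 25383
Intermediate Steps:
Y(w, j) = -4 + (10 + j)/(2*w) (Y(w, j) = -4 + (j + 10)/(w + w) = -4 + (10 + j)/((2*w)) = -4 + (10 + j)*(1/(2*w)) = -4 + (10 + j)/(2*w))
l(-12) + (Y(4, -2) - 1*(-182))*141 = (-12)**2 + ((1/2)*(10 - 2 - 8*4)/4 - 1*(-182))*141 = 144 + ((1/2)*(1/4)*(10 - 2 - 32) + 182)*141 = 144 + ((1/2)*(1/4)*(-24) + 182)*141 = 144 + (-3 + 182)*141 = 144 + 179*141 = 144 + 25239 = 25383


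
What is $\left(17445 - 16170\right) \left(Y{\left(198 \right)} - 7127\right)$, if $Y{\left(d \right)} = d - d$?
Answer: $-9086925$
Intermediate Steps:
$Y{\left(d \right)} = 0$
$\left(17445 - 16170\right) \left(Y{\left(198 \right)} - 7127\right) = \left(17445 - 16170\right) \left(0 - 7127\right) = 1275 \left(-7127\right) = -9086925$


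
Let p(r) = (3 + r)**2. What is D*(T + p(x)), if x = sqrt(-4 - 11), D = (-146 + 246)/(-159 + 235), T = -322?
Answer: -8200/19 + 150*I*sqrt(15)/19 ≈ -431.58 + 30.576*I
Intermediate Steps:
D = 25/19 (D = 100/76 = 100*(1/76) = 25/19 ≈ 1.3158)
x = I*sqrt(15) (x = sqrt(-15) = I*sqrt(15) ≈ 3.873*I)
D*(T + p(x)) = 25*(-322 + (3 + I*sqrt(15))**2)/19 = -8050/19 + 25*(3 + I*sqrt(15))**2/19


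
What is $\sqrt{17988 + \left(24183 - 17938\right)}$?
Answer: $\sqrt{24233} \approx 155.67$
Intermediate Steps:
$\sqrt{17988 + \left(24183 - 17938\right)} = \sqrt{17988 + 6245} = \sqrt{24233}$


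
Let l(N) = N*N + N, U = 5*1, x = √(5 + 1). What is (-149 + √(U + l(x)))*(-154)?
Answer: 22946 - 154*√(11 + √6) ≈ 22381.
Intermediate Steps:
x = √6 ≈ 2.4495
U = 5
l(N) = N + N² (l(N) = N² + N = N + N²)
(-149 + √(U + l(x)))*(-154) = (-149 + √(5 + √6*(1 + √6)))*(-154) = 22946 - 154*√(5 + √6*(1 + √6))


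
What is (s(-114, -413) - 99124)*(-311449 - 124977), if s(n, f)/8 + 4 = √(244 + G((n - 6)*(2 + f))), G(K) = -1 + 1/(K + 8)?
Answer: 43274256456 - 872852*√36955011515/3083 ≈ 4.3220e+10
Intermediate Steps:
G(K) = -1 + 1/(8 + K)
s(n, f) = -32 + 8*√(244 + (-7 - (-6 + n)*(2 + f))/(8 + (-6 + n)*(2 + f))) (s(n, f) = -32 + 8*√(244 + (-7 - (n - 6)*(2 + f))/(8 + (n - 6)*(2 + f))) = -32 + 8*√(244 + (-7 - (-6 + n)*(2 + f))/(8 + (-6 + n)*(2 + f))))
(s(-114, -413) - 99124)*(-311449 - 124977) = ((-32 + 8*√((-971 - 1458*(-413) + 486*(-114) + 243*(-413)*(-114))/(-4 - 6*(-413) + 2*(-114) - 413*(-114)))) - 99124)*(-311449 - 124977) = ((-32 + 8*√((-971 + 602154 - 55404 + 11440926)/(-4 + 2478 - 228 + 47082))) - 99124)*(-436426) = ((-32 + 8*√(11986705/49328)) - 99124)*(-436426) = ((-32 + 8*(√36955011515/12332)) - 99124)*(-436426) = ((-32 + 2*√36955011515/3083) - 99124)*(-436426) = (-99156 + 2*√36955011515/3083)*(-436426) = 43274256456 - 872852*√36955011515/3083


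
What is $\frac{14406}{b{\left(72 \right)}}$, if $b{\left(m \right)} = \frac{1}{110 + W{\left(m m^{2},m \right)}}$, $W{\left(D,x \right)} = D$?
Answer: $5378595348$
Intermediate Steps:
$b{\left(m \right)} = \frac{1}{110 + m^{3}}$ ($b{\left(m \right)} = \frac{1}{110 + m m^{2}} = \frac{1}{110 + m^{3}}$)
$\frac{14406}{b{\left(72 \right)}} = \frac{14406}{\frac{1}{110 + 72^{3}}} = \frac{14406}{\frac{1}{110 + 373248}} = \frac{14406}{\frac{1}{373358}} = 14406 \frac{1}{\frac{1}{373358}} = 14406 \cdot 373358 = 5378595348$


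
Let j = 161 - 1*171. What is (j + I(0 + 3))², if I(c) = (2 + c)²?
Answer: 225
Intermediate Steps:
j = -10 (j = 161 - 171 = -10)
(j + I(0 + 3))² = (-10 + (2 + (0 + 3))²)² = (-10 + (2 + 3)²)² = (-10 + 5²)² = (-10 + 25)² = 15² = 225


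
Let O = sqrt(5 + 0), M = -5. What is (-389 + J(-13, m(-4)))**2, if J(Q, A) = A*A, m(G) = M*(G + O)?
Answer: 218496 - 54400*sqrt(5) ≈ 96854.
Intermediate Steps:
O = sqrt(5) ≈ 2.2361
m(G) = -5*G - 5*sqrt(5) (m(G) = -5*(G + sqrt(5)) = -5*G - 5*sqrt(5))
J(Q, A) = A**2
(-389 + J(-13, m(-4)))**2 = (-389 + (-5*(-4) - 5*sqrt(5))**2)**2 = (-389 + (20 - 5*sqrt(5))**2)**2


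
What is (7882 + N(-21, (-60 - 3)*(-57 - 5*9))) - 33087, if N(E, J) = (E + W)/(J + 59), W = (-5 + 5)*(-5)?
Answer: -163454446/6485 ≈ -25205.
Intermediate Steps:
W = 0 (W = 0*(-5) = 0)
N(E, J) = E/(59 + J) (N(E, J) = (E + 0)/(J + 59) = E/(59 + J))
(7882 + N(-21, (-60 - 3)*(-57 - 5*9))) - 33087 = (7882 - 21/(59 + (-60 - 3)*(-57 - 5*9))) - 33087 = (7882 - 21/(59 - 63*(-57 - 45))) - 33087 = (7882 - 21/(59 - 63*(-102))) - 33087 = (7882 - 21/(59 + 6426)) - 33087 = (7882 - 21/6485) - 33087 = 51114749/6485 - 33087 = -163454446/6485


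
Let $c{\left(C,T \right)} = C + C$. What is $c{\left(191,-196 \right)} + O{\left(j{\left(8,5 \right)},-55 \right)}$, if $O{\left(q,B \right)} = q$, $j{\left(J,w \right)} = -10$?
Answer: $372$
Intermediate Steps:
$c{\left(C,T \right)} = 2 C$
$c{\left(191,-196 \right)} + O{\left(j{\left(8,5 \right)},-55 \right)} = 2 \cdot 191 - 10 = 382 - 10 = 372$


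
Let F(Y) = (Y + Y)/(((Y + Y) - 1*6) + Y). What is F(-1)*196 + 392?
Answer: 3920/9 ≈ 435.56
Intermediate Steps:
F(Y) = 2*Y/(-6 + 3*Y) (F(Y) = (2*Y)/((2*Y - 6) + Y) = (2*Y)/((-6 + 2*Y) + Y) = (2*Y)/(-6 + 3*Y) = 2*Y/(-6 + 3*Y))
F(-1)*196 + 392 = ((⅔)*(-1)/(-2 - 1))*196 + 392 = ((⅔)*(-1)/(-3))*196 + 392 = ((⅔)*(-1)*(-⅓))*196 + 392 = (2/9)*196 + 392 = 392/9 + 392 = 3920/9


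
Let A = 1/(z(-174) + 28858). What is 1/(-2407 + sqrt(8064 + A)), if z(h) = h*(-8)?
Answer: -72811750/175013946249 - 55*sqrt(2439360010)/175013946249 ≈ -0.00043156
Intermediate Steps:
z(h) = -8*h
A = 1/30250 (A = 1/(-8*(-174) + 28858) = 1/(1392 + 28858) = 1/30250 ≈ 3.3058e-5)
1/(-2407 + sqrt(8064 + A)) = 1/(-2407 + sqrt(8064 + 1/30250)) = 1/(-2407 + sqrt(243936001/30250)) = 1/(-2407 + sqrt(2439360010)/550)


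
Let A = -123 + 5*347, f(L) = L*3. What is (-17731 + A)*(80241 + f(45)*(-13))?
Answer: -1265115834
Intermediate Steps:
f(L) = 3*L
A = 1612 (A = -123 + 1735 = 1612)
(-17731 + A)*(80241 + f(45)*(-13)) = (-17731 + 1612)*(80241 + (3*45)*(-13)) = -16119*(80241 + 135*(-13)) = -16119*(80241 - 1755) = -16119*78486 = -1265115834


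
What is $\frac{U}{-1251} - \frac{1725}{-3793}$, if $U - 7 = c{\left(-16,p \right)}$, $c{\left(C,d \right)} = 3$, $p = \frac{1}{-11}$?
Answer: $\frac{2120045}{4745043} \approx 0.44679$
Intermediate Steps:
$p = - \frac{1}{11} \approx -0.090909$
$U = 10$ ($U = 7 + 3 = 10$)
$\frac{U}{-1251} - \frac{1725}{-3793} = \frac{10}{-1251} - \frac{1725}{-3793} = 10 \left(- \frac{1}{1251}\right) - - \frac{1725}{3793} = - \frac{10}{1251} + \frac{1725}{3793} = \frac{2120045}{4745043}$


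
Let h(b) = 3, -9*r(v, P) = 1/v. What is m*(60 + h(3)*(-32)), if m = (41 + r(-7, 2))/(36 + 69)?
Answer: -10336/735 ≈ -14.063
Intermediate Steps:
r(v, P) = -1/(9*v)
m = 2584/6615 (m = (41 - 1/9/(-7))/(36 + 69) = (41 - 1/9*(-1/7))/105 = (41 + 1/63)*(1/105) = (2584/63)*(1/105) = 2584/6615 ≈ 0.39063)
m*(60 + h(3)*(-32)) = 2584*(60 + 3*(-32))/6615 = 2584*(60 - 96)/6615 = (2584/6615)*(-36) = -10336/735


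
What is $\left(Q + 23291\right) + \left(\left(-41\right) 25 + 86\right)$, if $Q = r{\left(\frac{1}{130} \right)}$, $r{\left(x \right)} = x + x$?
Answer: $\frac{1452881}{65} \approx 22352.0$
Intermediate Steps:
$r{\left(x \right)} = 2 x$
$Q = \frac{1}{65}$ ($Q = \frac{2}{130} = 2 \cdot \frac{1}{130} = \frac{1}{65} \approx 0.015385$)
$\left(Q + 23291\right) + \left(\left(-41\right) 25 + 86\right) = \left(\frac{1}{65} + 23291\right) + \left(\left(-41\right) 25 + 86\right) = \frac{1513916}{65} + \left(-1025 + 86\right) = \frac{1513916}{65} - 939 = \frac{1452881}{65}$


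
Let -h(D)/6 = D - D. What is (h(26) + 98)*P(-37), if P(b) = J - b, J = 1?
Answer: 3724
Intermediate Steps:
h(D) = 0 (h(D) = -6*(D - D) = -6*0 = 0)
P(b) = 1 - b
(h(26) + 98)*P(-37) = (0 + 98)*(1 - 1*(-37)) = 98*(1 + 37) = 98*38 = 3724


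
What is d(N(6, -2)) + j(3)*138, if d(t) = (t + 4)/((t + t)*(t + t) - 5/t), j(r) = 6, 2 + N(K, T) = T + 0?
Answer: 828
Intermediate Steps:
N(K, T) = -2 + T (N(K, T) = -2 + (T + 0) = -2 + T)
d(t) = (4 + t)/(-5/t + 4*t**2) (d(t) = (4 + t)/((2*t)*(2*t) - 5/t) = (4 + t)/(4*t**2 - 5/t) = (4 + t)/(-5/t + 4*t**2))
d(N(6, -2)) + j(3)*138 = (-2 - 2)*(4 + (-2 - 2))/(-5 + 4*(-2 - 2)**3) + 6*138 = -4*(4 - 4)/(-5 + 4*(-4)**3) + 828 = -4*0/(-5 + 4*(-64)) + 828 = -4*0/(-5 - 256) + 828 = -4*0/(-261) + 828 = -4*(-1/261)*0 + 828 = 0 + 828 = 828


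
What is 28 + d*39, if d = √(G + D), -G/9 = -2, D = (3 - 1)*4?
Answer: 28 + 39*√26 ≈ 226.86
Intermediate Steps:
D = 8 (D = 2*4 = 8)
G = 18 (G = -9*(-2) = 18)
d = √26 (d = √(18 + 8) = √26 ≈ 5.0990)
28 + d*39 = 28 + √26*39 = 28 + 39*√26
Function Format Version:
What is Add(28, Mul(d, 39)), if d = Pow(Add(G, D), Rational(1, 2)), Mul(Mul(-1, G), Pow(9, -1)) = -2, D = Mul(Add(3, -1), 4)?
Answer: Add(28, Mul(39, Pow(26, Rational(1, 2)))) ≈ 226.86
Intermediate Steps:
D = 8 (D = Mul(2, 4) = 8)
G = 18 (G = Mul(-9, -2) = 18)
d = Pow(26, Rational(1, 2)) (d = Pow(Add(18, 8), Rational(1, 2)) = Pow(26, Rational(1, 2)) ≈ 5.0990)
Add(28, Mul(d, 39)) = Add(28, Mul(Pow(26, Rational(1, 2)), 39)) = Add(28, Mul(39, Pow(26, Rational(1, 2))))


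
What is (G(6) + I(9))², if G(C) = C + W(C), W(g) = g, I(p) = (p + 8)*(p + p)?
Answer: 101124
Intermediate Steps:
I(p) = 2*p*(8 + p) (I(p) = (8 + p)*(2*p) = 2*p*(8 + p))
G(C) = 2*C (G(C) = C + C = 2*C)
(G(6) + I(9))² = (2*6 + 2*9*(8 + 9))² = (12 + 2*9*17)² = (12 + 306)² = 318² = 101124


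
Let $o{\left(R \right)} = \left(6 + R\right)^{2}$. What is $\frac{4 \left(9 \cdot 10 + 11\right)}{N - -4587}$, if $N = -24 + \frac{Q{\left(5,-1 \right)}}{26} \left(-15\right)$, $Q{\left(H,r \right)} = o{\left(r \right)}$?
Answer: $\frac{10504}{118263} \approx 0.088819$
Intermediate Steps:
$Q{\left(H,r \right)} = \left(6 + r\right)^{2}$
$N = - \frac{999}{26}$ ($N = -24 + \frac{\left(6 - 1\right)^{2}}{26} \left(-15\right) = -24 + 5^{2} \cdot \frac{1}{26} \left(-15\right) = -24 + 25 \cdot \frac{1}{26} \left(-15\right) = -24 + \frac{25}{26} \left(-15\right) = -24 - \frac{375}{26} = - \frac{999}{26} \approx -38.423$)
$\frac{4 \left(9 \cdot 10 + 11\right)}{N - -4587} = \frac{4 \left(9 \cdot 10 + 11\right)}{- \frac{999}{26} - -4587} = \frac{4 \left(90 + 11\right)}{- \frac{999}{26} + 4587} = \frac{4 \cdot 101}{\frac{118263}{26}} = 404 \cdot \frac{26}{118263} = \frac{10504}{118263}$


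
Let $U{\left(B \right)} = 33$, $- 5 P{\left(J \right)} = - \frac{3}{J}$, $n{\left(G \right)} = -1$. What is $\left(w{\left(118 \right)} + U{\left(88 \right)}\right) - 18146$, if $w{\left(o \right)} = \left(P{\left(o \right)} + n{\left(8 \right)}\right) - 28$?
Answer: $- \frac{10703777}{590} \approx -18142.0$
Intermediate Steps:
$P{\left(J \right)} = \frac{3}{5 J}$ ($P{\left(J \right)} = - \frac{\left(-3\right) \frac{1}{J}}{5} = \frac{3}{5 J}$)
$w{\left(o \right)} = -29 + \frac{3}{5 o}$ ($w{\left(o \right)} = \left(\frac{3}{5 o} - 1\right) - 28 = \left(-1 + \frac{3}{5 o}\right) - 28 = -29 + \frac{3}{5 o}$)
$\left(w{\left(118 \right)} + U{\left(88 \right)}\right) - 18146 = \left(\left(-29 + \frac{3}{5 \cdot 118}\right) + 33\right) - 18146 = \left(\left(-29 + \frac{3}{5} \cdot \frac{1}{118}\right) + 33\right) - 18146 = \left(\left(-29 + \frac{3}{590}\right) + 33\right) - 18146 = \left(- \frac{17107}{590} + 33\right) - 18146 = \frac{2363}{590} - 18146 = - \frac{10703777}{590}$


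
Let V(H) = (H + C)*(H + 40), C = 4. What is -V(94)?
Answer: -13132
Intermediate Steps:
V(H) = (4 + H)*(40 + H) (V(H) = (H + 4)*(H + 40) = (4 + H)*(40 + H))
-V(94) = -(160 + 94² + 44*94) = -(160 + 8836 + 4136) = -1*13132 = -13132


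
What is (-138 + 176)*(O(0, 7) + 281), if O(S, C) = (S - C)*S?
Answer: 10678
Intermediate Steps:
O(S, C) = S*(S - C)
(-138 + 176)*(O(0, 7) + 281) = (-138 + 176)*(0*(0 - 1*7) + 281) = 38*(0*(0 - 7) + 281) = 38*(0*(-7) + 281) = 38*(0 + 281) = 38*281 = 10678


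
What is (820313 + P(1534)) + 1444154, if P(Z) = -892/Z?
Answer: 1736845743/767 ≈ 2.2645e+6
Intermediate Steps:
(820313 + P(1534)) + 1444154 = (820313 - 892/1534) + 1444154 = (820313 - 892*1/1534) + 1444154 = (820313 - 446/767) + 1444154 = 629179625/767 + 1444154 = 1736845743/767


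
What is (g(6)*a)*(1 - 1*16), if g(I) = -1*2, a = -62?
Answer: -1860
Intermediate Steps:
g(I) = -2
(g(6)*a)*(1 - 1*16) = (-2*(-62))*(1 - 1*16) = 124*(1 - 16) = 124*(-15) = -1860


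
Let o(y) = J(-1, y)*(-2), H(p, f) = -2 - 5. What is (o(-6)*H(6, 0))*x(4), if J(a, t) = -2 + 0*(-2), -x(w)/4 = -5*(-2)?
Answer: 1120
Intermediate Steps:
x(w) = -40 (x(w) = -(-20)*(-2) = -4*10 = -40)
J(a, t) = -2 (J(a, t) = -2 + 0 = -2)
H(p, f) = -7
o(y) = 4 (o(y) = -2*(-2) = 4)
(o(-6)*H(6, 0))*x(4) = (4*(-7))*(-40) = -28*(-40) = 1120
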